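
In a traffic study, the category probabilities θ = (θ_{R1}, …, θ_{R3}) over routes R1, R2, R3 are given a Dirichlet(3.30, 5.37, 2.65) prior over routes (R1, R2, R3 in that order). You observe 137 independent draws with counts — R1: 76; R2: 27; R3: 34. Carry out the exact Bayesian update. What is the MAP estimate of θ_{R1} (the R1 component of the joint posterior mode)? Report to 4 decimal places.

The Dirichlet prior is conjugate to the Multinomial likelihood: each posterior αⱼ = prior αⱼ + observed count nⱼ.
Posterior concentration: (79.30, 32.37, 36.65), total = 148.32.
Joint mode component: (α_{R1}−1)/(Σα−K) = 78.30/145.32 = 0.5388.

0.5388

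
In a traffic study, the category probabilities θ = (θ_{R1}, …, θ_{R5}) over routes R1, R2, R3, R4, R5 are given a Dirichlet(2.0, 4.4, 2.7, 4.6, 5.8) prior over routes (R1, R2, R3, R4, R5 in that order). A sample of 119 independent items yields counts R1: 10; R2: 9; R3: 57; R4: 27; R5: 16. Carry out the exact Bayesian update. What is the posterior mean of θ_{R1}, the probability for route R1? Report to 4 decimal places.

0.0866

The Dirichlet prior is conjugate to the Multinomial likelihood: each posterior αⱼ = prior αⱼ + observed count nⱼ.
Posterior concentration: (12.0, 13.4, 59.7, 31.6, 21.8), total = 138.5.
E[θ_{R1}|data] = α_{R1}/Σα = 12.0/138.5 = 0.0866.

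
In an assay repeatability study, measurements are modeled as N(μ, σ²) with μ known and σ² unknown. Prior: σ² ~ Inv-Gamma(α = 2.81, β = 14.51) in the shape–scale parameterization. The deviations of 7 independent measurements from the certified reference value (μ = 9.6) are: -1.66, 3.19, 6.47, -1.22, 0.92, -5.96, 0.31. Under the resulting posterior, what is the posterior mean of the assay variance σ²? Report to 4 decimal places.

With known mean μ and an Inverse-Gamma(α, β) prior on σ², the Normal likelihood is conjugate: posterior is Inv-Gamma(α + n/2, β + Σ(xᵢ−μ)²/2).
Σ(xᵢ−μ)² = (-1.66)² + (3.19)² + (6.47)² + (-1.22)² + (0.92)² + (-5.96)² + (0.31)² = 92.7451.
Posterior: Inv-Gamma(2.81 + 7/2, 14.51 + 92.7451/2) = Inv-Gamma(6.31, 60.88255).
E[σ²|data] = β/(α−1) = 60.88255/5.31 = 11.4656.

11.4656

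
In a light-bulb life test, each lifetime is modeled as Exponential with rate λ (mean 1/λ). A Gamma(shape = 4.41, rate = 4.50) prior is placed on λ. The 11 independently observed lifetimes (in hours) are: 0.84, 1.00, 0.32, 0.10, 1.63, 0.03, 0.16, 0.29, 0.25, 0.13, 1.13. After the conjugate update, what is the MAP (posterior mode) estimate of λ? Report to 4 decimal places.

With a Gamma(shape α, rate β) prior on the exponential rate λ, the posterior after n observations with total T = Σxᵢ is Gamma(α+n, β+T).
Sum of observations T = 5.88 hours; n = 11.
Posterior: Gamma(4.41+11, 4.50+5.88) = Gamma(15.41, 10.38).
Mode = (α−1)/β = 1.3882.

1.3882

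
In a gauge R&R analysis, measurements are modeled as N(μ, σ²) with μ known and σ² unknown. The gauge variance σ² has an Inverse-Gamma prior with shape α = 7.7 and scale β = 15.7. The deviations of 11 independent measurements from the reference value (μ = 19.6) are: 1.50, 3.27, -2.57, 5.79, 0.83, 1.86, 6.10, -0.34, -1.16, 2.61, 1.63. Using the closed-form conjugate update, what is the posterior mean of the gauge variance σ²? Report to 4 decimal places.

With known mean μ and an Inverse-Gamma(α, β) prior on σ², the Normal likelihood is conjugate: posterior is Inv-Gamma(α + n/2, β + Σ(xᵢ−μ)²/2).
Σ(xᵢ−μ)² = (1.50)² + (3.27)² + (-2.57)² + (5.79)² + (0.83)² + (1.86)² + (6.10)² + (-0.34)² + (-1.16)² + (2.61)² + (1.63)² = 105.3606.
Posterior: Inv-Gamma(7.7 + 11/2, 15.7 + 105.3606/2) = Inv-Gamma(13.20, 68.38030).
E[σ²|data] = β/(α−1) = 68.38030/12.20 = 5.6049.

5.6049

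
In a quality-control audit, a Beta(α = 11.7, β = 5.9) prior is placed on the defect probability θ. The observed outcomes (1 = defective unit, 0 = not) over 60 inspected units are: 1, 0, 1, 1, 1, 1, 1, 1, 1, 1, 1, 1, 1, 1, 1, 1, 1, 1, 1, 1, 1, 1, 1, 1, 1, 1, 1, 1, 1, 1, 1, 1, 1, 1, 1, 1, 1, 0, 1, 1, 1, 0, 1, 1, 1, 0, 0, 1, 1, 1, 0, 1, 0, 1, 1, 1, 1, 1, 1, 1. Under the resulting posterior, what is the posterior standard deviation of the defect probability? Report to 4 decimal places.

The Beta prior is conjugate to a Binomial/Bernoulli likelihood; the update adds successes to α and failures to β.
Posterior: Beta(α+k, β+n−k) = Beta(11.7+53, 5.9+7) = Beta(64.7, 12.9).
Var = αβ/((α+β)²(α+β+1)) = 64.7·12.9/(77.6²·78.6) = 0.00176339; SD = √0.00176339 = 0.0420.

0.0420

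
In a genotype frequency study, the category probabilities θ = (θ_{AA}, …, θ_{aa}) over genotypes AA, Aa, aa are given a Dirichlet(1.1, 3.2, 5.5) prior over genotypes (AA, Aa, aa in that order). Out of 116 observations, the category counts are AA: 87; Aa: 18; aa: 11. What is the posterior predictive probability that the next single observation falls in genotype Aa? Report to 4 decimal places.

The Dirichlet prior is conjugate to the Multinomial likelihood: each posterior αⱼ = prior αⱼ + observed count nⱼ.
Posterior concentration: (88.1, 21.2, 16.5), total = 125.8.
P(next = Aa | data) = α_{Aa}/Σα = 0.1685.

0.1685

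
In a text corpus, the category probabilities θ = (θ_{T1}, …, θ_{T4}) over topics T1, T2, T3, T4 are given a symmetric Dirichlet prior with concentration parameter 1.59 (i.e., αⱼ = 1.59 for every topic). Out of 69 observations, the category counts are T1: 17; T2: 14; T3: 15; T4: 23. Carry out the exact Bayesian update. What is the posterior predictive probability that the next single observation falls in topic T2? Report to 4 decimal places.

The Dirichlet prior is conjugate to the Multinomial likelihood: each posterior αⱼ = prior αⱼ + observed count nⱼ.
Posterior concentration: (18.59, 15.59, 16.59, 24.59), total = 75.36.
P(next = T2 | data) = α_{T2}/Σα = 0.2069.

0.2069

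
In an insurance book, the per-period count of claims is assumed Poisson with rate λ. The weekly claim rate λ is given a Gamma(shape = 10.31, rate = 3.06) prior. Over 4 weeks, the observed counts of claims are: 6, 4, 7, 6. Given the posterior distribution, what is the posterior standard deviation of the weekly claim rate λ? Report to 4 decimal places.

0.8175

With a Gamma(shape α, rate β) prior, the Poisson likelihood is conjugate: the posterior is Gamma(α + ΣXᵢ, β + n).
Sum of counts S = 23 over n = 4 weeks.
Posterior: Gamma(α+S, β+n) = Gamma(10.31+23, 3.06+4) = Gamma(33.31, 7.06).
SD = √α/β = √33.31/7.06 = 0.8175.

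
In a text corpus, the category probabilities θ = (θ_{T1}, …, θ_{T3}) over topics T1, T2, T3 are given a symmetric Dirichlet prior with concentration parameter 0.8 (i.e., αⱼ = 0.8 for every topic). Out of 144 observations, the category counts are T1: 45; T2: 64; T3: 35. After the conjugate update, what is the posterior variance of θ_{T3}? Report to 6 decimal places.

0.001253

The Dirichlet prior is conjugate to the Multinomial likelihood: each posterior αⱼ = prior αⱼ + observed count nⱼ.
Posterior concentration: (45.8, 64.8, 35.8), total = 146.4.
Var[θ_j] = α_j(Σα−α_j)/((Σα)²(Σα+1)) = 35.8·110.6/(146.4²·147.4) = 0.001253.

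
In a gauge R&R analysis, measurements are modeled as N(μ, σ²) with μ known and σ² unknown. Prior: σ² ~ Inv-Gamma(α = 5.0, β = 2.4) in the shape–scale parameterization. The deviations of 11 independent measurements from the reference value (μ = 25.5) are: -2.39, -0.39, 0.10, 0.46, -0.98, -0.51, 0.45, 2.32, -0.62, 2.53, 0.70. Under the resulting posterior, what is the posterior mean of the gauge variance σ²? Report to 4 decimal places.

1.3140

With known mean μ and an Inverse-Gamma(α, β) prior on σ², the Normal likelihood is conjugate: posterior is Inv-Gamma(α + n/2, β + Σ(xᵢ−μ)²/2).
Σ(xᵢ−μ)² = (-2.39)² + (-0.39)² + (0.10)² + (0.46)² + (-0.98)² + (-0.51)² + (0.45)² + (2.32)² + (-0.62)² + (2.53)² + (0.70)² = 20.1665.
Posterior: Inv-Gamma(5.0 + 11/2, 2.4 + 20.1665/2) = Inv-Gamma(10.50, 12.48325).
E[σ²|data] = β/(α−1) = 12.48325/9.50 = 1.3140.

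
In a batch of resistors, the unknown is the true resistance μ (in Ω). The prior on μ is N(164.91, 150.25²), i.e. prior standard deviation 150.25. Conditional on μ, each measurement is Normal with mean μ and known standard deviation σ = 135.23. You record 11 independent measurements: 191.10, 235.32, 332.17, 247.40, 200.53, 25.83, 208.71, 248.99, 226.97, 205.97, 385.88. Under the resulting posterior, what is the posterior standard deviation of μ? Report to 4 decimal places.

39.3502

For Normal data with known variance σ², a Normal(μ₀, σ₀²) prior on μ is conjugate. Posterior precision = 1/σ₀² + n/σ²; posterior mean is the precision-weighted average of μ₀ and x̄.
σ₀² = 150.25² = 22575.0625, σ² = 135.23² = 18287.1529; σ² + n·σ₀² = 18287.1529 + 11·22575.0625 = 266612.8404.
Posterior precision = 1/σ₀² + n/σ² = 1/22575.0625 + 11/18287.1529 = (σ² + n·σ₀²)/(σ₀²σ²) = 266612.8404/(22575.0625·18287.1529); posterior variance σₙ² = σ₀²σ²/(σ² + n·σ₀²) = 22575.0625·18287.1529/266612.8404 = 1548.438624.
Posterior SD = √σₙ² = √(22575.0625·18287.1529/266612.8404) = 39.3502.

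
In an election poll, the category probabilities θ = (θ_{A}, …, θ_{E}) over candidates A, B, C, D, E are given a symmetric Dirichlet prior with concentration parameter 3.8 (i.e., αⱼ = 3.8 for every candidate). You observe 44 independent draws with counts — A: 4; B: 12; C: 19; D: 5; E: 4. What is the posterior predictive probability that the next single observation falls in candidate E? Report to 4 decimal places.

The Dirichlet prior is conjugate to the Multinomial likelihood: each posterior αⱼ = prior αⱼ + observed count nⱼ.
Posterior concentration: (7.8, 15.8, 22.8, 8.8, 7.8), total = 63.0.
P(next = E | data) = α_{E}/Σα = 0.1238.

0.1238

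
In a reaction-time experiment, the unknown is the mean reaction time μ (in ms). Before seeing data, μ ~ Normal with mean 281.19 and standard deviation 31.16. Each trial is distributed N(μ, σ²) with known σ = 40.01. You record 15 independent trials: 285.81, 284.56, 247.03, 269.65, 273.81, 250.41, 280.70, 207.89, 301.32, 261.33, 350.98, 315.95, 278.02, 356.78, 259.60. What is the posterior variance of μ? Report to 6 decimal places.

For Normal data with known variance σ², a Normal(μ₀, σ₀²) prior on μ is conjugate. Posterior precision = 1/σ₀² + n/σ²; posterior mean is the precision-weighted average of μ₀ and x̄.
σ₀² = 31.16² = 970.9456, σ² = 40.01² = 1600.8001; σ² + n·σ₀² = 1600.8001 + 15·970.9456 = 16164.9841.
Posterior precision = 1/σ₀² + n/σ² = 1/970.9456 + 15/1600.8001 = (σ² + n·σ₀²)/(σ₀²σ²) = 16164.9841/(970.9456·1600.8001); posterior variance σₙ² = σ₀²σ²/(σ² + n·σ₀²) = 970.9456·1600.8001/16164.9841 = 96.151645.

96.151645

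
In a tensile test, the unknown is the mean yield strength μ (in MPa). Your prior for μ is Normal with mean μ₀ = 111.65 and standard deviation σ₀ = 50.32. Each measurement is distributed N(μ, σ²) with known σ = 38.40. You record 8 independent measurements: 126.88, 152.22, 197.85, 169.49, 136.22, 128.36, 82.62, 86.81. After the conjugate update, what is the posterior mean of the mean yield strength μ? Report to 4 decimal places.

For Normal data with known variance σ², a Normal(μ₀, σ₀²) prior on μ is conjugate. Posterior precision = 1/σ₀² + n/σ²; posterior mean is the precision-weighted average of μ₀ and x̄.
Σxᵢ = 126.88 + 152.22 + 197.85 + 169.49 + 136.22 + 128.36 + 82.62 + 86.81 = 1080.45, so n·x̄ = 1080.45.
σ₀² = 50.32² = 2532.1024, σ² = 38.40² = 1474.56; σ² + n·σ₀² = 1474.56 + 8·2532.1024 = 21731.3792.
Posterior mean = (μ₀/σ₀² + n·x̄/σ²)/(1/σ₀² + n/σ²) = (σ²·μ₀ + σ₀²·n·x̄)/(σ² + n·σ₀²) = (1474.56·111.65 + 2532.1024·1080.45)/21731.3792 = 2900444.66208/21731.3792 = 133.4680.

133.4680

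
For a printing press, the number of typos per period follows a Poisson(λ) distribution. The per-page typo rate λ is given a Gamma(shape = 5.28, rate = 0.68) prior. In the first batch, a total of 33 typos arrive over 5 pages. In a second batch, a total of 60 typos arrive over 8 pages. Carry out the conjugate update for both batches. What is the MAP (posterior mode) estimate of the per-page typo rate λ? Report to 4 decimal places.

With a Gamma(shape α, rate β) prior, the Poisson likelihood is conjugate: the posterior is Gamma(α + ΣXᵢ, β + n).
After batch 1: Gamma(α+S, β+n) = Gamma(5.28+33, 0.68+5) = Gamma(38.28, 5.68).
After batch 2: Gamma(α+S, β+n) = Gamma(38.28+60, 5.68+8) = Gamma(98.28, 13.68).
Mode of Gamma(α,β) for α≥1 is (α−1)/β = 97.28/13.68 = 7.1111.

7.1111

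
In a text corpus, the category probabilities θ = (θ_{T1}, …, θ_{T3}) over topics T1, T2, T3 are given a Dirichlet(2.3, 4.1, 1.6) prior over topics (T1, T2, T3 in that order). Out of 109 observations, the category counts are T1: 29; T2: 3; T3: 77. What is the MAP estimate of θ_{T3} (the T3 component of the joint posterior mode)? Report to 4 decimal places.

0.6807

The Dirichlet prior is conjugate to the Multinomial likelihood: each posterior αⱼ = prior αⱼ + observed count nⱼ.
Posterior concentration: (31.3, 7.1, 78.6), total = 117.0.
Joint mode component: (α_{T3}−1)/(Σα−K) = 77.6/114.0 = 0.6807.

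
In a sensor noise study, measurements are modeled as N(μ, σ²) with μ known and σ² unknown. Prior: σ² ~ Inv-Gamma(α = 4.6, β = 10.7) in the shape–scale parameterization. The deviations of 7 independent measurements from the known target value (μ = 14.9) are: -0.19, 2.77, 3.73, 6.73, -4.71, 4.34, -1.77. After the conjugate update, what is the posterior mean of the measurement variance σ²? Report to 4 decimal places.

With known mean μ and an Inverse-Gamma(α, β) prior on σ², the Normal likelihood is conjugate: posterior is Inv-Gamma(α + n/2, β + Σ(xᵢ−μ)²/2).
Σ(xᵢ−μ)² = (-0.19)² + (2.77)² + (3.73)² + (6.73)² + (-4.71)² + (4.34)² + (-1.77)² = 111.0674.
Posterior: Inv-Gamma(4.6 + 7/2, 10.7 + 111.0674/2) = Inv-Gamma(8.10, 66.23370).
E[σ²|data] = β/(α−1) = 66.23370/7.10 = 9.3287.

9.3287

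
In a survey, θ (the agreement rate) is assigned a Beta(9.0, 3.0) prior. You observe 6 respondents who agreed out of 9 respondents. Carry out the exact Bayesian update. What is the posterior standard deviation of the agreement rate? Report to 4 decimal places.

The Beta prior is conjugate to a Binomial/Bernoulli likelihood; the update adds successes to α and failures to β.
Posterior: Beta(α+k, β+n−k) = Beta(9.0+6, 3.0+3) = Beta(15.0, 6.0).
Var = αβ/((α+β)²(α+β+1)) = 15.0·6.0/(21.0²·22.0) = 0.00927644; SD = √0.00927644 = 0.0963.

0.0963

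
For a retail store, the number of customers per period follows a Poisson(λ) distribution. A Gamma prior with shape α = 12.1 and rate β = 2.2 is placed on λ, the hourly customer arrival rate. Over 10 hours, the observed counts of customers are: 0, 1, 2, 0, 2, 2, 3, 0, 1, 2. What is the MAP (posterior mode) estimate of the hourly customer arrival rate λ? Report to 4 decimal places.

With a Gamma(shape α, rate β) prior, the Poisson likelihood is conjugate: the posterior is Gamma(α + ΣXᵢ, β + n).
Sum of counts S = 13 over n = 10 hours.
Posterior: Gamma(α+S, β+n) = Gamma(12.1+13, 2.2+10) = Gamma(25.1, 12.2).
Mode of Gamma(α,β) for α≥1 is (α−1)/β = 24.1/12.2 = 1.9754.

1.9754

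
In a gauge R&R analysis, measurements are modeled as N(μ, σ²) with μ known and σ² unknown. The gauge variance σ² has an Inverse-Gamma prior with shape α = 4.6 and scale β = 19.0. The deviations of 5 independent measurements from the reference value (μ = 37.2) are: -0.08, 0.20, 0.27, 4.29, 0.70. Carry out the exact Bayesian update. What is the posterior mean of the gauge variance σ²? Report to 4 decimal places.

With known mean μ and an Inverse-Gamma(α, β) prior on σ², the Normal likelihood is conjugate: posterior is Inv-Gamma(α + n/2, β + Σ(xᵢ−μ)²/2).
Σ(xᵢ−μ)² = (-0.08)² + (0.20)² + (0.27)² + (4.29)² + (0.70)² = 19.0134.
Posterior: Inv-Gamma(4.6 + 5/2, 19.0 + 19.0134/2) = Inv-Gamma(7.10, 28.50670).
E[σ²|data] = β/(α−1) = 28.50670/6.10 = 4.6732.

4.6732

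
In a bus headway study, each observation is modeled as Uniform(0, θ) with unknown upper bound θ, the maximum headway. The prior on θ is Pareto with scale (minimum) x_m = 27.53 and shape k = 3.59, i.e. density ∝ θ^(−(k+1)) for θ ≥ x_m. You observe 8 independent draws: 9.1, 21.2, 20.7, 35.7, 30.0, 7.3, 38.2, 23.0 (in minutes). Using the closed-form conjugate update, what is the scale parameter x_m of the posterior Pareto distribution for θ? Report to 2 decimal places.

A Pareto(scale x_m, shape k) prior on the upper bound θ of Uniform(0, θ) is conjugate: posterior is Pareto(max(x_m, max xᵢ), k + n).
Sample maximum = 38.2; prior scale x_m = 27.53 → posterior scale = max = 38.20.
Posterior shape = 3.59 + 8 = 11.59.
Posterior scale x_m = 38.20.

38.20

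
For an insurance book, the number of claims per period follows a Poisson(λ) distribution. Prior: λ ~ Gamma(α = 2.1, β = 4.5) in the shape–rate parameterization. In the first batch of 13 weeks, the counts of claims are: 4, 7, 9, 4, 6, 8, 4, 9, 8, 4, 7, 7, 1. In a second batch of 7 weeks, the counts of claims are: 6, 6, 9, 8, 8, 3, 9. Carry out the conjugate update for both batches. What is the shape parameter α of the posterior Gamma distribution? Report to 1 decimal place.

129.1

With a Gamma(shape α, rate β) prior, the Poisson likelihood is conjugate: the posterior is Gamma(α + ΣXᵢ, β + n).
Batch 1: sum of counts S = 78 over n = 13 weeks.
After batch 1: Gamma(α+S, β+n) = Gamma(2.1+78, 4.5+13) = Gamma(80.1, 17.5).
Batch 2: sum of counts S = 49 over n = 7 weeks.
After batch 2: Gamma(α+S, β+n) = Gamma(80.1+49, 17.5+7) = Gamma(129.1, 24.5).
Posterior α = 129.1.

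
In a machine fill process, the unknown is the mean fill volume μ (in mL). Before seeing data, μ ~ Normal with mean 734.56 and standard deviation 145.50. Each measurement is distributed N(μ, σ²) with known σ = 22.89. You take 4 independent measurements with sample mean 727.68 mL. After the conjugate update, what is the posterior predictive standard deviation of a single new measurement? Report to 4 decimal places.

25.5761

For Normal data with known variance σ², a Normal(μ₀, σ₀²) prior on μ is conjugate. Posterior precision = 1/σ₀² + n/σ²; posterior mean is the precision-weighted average of μ₀ and x̄.
σ₀² = 145.50² = 21170.25, σ² = 22.89² = 523.9521; σ² + n·σ₀² = 523.9521 + 4·21170.25 = 85204.9521.
Posterior precision = 1/σ₀² + n/σ² = 1/21170.25 + 4/523.9521 = (σ² + n·σ₀²)/(σ₀²σ²) = 85204.9521/(21170.25·523.9521); posterior variance σₙ² = σ₀²σ²/(σ² + n·σ₀²) = 21170.25·523.9521/85204.9521 = 130.182538.
Predictive variance for one new observation = σₙ² + σ² = 21170.25·523.9521/85204.9521 + 523.9521 = σ²·(σ₀² + 85204.9521)/85204.9521 = 523.9521·106375.2021/85204.9521 = 654.134638; SD = √(523.9521·106375.2021/85204.9521) = 25.5761.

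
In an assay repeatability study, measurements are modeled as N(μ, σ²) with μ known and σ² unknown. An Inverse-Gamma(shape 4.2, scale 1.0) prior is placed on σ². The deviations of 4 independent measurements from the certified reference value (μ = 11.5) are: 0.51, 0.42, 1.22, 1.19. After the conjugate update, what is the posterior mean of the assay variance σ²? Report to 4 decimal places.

With known mean μ and an Inverse-Gamma(α, β) prior on σ², the Normal likelihood is conjugate: posterior is Inv-Gamma(α + n/2, β + Σ(xᵢ−μ)²/2).
Σ(xᵢ−μ)² = (0.51)² + (0.42)² + (1.22)² + (1.19)² = 3.3410.
Posterior: Inv-Gamma(4.2 + 4/2, 1.0 + 3.3410/2) = Inv-Gamma(6.20, 2.67050).
E[σ²|data] = β/(α−1) = 2.67050/5.20 = 0.5136.

0.5136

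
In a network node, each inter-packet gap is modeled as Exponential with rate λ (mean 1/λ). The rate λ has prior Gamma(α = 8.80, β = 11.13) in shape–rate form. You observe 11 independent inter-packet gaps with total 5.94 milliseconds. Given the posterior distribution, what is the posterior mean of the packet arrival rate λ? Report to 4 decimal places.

1.1599

With a Gamma(shape α, rate β) prior on the exponential rate λ, the posterior after n observations with total T = Σxᵢ is Gamma(α+n, β+T).
Posterior: Gamma(8.80+11, 11.13+5.94) = Gamma(19.80, 17.07).
Posterior mean of λ = α/β = 19.80/17.07 = 1.1599.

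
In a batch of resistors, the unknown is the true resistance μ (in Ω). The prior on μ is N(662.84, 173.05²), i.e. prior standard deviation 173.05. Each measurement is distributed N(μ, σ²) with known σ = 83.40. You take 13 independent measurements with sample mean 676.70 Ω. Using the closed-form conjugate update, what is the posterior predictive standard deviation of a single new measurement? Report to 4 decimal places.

86.4940

For Normal data with known variance σ², a Normal(μ₀, σ₀²) prior on μ is conjugate. Posterior precision = 1/σ₀² + n/σ²; posterior mean is the precision-weighted average of μ₀ and x̄.
σ₀² = 173.05² = 29946.3025, σ² = 83.40² = 6955.56; σ² + n·σ₀² = 6955.56 + 13·29946.3025 = 396257.4925.
Posterior precision = 1/σ₀² + n/σ² = 1/29946.3025 + 13/6955.56 = (σ² + n·σ₀²)/(σ₀²σ²) = 396257.4925/(29946.3025·6955.56); posterior variance σₙ² = σ₀²σ²/(σ² + n·σ₀²) = 29946.3025·6955.56/396257.4925 = 525.651395.
Predictive variance for one new observation = σₙ² + σ² = 29946.3025·6955.56/396257.4925 + 6955.56 = σ²·(σ₀² + 396257.4925)/396257.4925 = 6955.56·426203.795/396257.4925 = 7481.211395; SD = √(6955.56·426203.795/396257.4925) = 86.4940.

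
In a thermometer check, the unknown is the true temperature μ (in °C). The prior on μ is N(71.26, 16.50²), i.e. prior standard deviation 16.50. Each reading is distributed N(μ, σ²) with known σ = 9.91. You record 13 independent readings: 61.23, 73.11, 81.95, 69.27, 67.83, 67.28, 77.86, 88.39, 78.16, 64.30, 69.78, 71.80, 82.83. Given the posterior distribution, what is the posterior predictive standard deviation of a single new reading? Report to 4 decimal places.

10.2742

For Normal data with known variance σ², a Normal(μ₀, σ₀²) prior on μ is conjugate. Posterior precision = 1/σ₀² + n/σ²; posterior mean is the precision-weighted average of μ₀ and x̄.
σ₀² = 16.50² = 272.25, σ² = 9.91² = 98.2081; σ² + n·σ₀² = 98.2081 + 13·272.25 = 3637.4581.
Posterior precision = 1/σ₀² + n/σ² = 1/272.25 + 13/98.2081 = (σ² + n·σ₀²)/(σ₀²σ²) = 3637.4581/(272.25·98.2081); posterior variance σₙ² = σ₀²σ²/(σ² + n·σ₀²) = 272.25·98.2081/3637.4581 = 7.350505.
Predictive variance for one new observation = σₙ² + σ² = 272.25·98.2081/3637.4581 + 98.2081 = σ²·(σ₀² + 3637.4581)/3637.4581 = 98.2081·3909.7081/3637.4581 = 105.558605; SD = √(98.2081·3909.7081/3637.4581) = 10.2742.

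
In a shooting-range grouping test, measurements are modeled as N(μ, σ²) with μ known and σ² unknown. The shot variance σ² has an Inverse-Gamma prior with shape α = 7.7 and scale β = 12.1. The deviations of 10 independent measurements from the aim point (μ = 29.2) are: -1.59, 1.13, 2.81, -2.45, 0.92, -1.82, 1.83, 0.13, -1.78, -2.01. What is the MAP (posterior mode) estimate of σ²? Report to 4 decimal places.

2.0670

With known mean μ and an Inverse-Gamma(α, β) prior on σ², the Normal likelihood is conjugate: posterior is Inv-Gamma(α + n/2, β + Σ(xᵢ−μ)²/2).
Σ(xᵢ−μ)² = (-1.59)² + (1.13)² + (2.81)² + (-2.45)² + (0.92)² + (-1.82)² + (1.83)² + (0.13)² + (-1.78)² + (-2.01)² = 32.4367.
Posterior: Inv-Gamma(7.7 + 10/2, 12.1 + 32.4367/2) = Inv-Gamma(12.70, 28.31835).
Mode = β/(α+1) = 28.31835/13.70 = 2.0670.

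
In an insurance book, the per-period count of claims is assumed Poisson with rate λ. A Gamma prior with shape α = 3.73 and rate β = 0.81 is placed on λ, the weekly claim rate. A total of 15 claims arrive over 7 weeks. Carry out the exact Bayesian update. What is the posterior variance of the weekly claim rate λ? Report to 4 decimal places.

0.3071

With a Gamma(shape α, rate β) prior, the Poisson likelihood is conjugate: the posterior is Gamma(α + ΣXᵢ, β + n).
Posterior: Gamma(α+S, β+n) = Gamma(3.73+15, 0.81+7) = Gamma(18.73, 7.81).
Var = α/β² = 18.73/7.81² = 0.3071.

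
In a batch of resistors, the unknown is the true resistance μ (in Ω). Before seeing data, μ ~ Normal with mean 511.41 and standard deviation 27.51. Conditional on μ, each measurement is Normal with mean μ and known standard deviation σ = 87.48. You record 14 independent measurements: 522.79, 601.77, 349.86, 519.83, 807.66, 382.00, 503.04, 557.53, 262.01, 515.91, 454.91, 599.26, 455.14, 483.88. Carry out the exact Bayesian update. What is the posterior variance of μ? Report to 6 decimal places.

For Normal data with known variance σ², a Normal(μ₀, σ₀²) prior on μ is conjugate. Posterior precision = 1/σ₀² + n/σ²; posterior mean is the precision-weighted average of μ₀ and x̄.
σ₀² = 27.51² = 756.8001, σ² = 87.48² = 7652.7504; σ² + n·σ₀² = 7652.7504 + 14·756.8001 = 18247.9518.
Posterior precision = 1/σ₀² + n/σ² = 1/756.8001 + 14/7652.7504 = (σ² + n·σ₀²)/(σ₀²σ²) = 18247.9518/(756.8001·7652.7504); posterior variance σₙ² = σ₀²σ²/(σ² + n·σ₀²) = 756.8001·7652.7504/18247.9518 = 317.383689.

317.383689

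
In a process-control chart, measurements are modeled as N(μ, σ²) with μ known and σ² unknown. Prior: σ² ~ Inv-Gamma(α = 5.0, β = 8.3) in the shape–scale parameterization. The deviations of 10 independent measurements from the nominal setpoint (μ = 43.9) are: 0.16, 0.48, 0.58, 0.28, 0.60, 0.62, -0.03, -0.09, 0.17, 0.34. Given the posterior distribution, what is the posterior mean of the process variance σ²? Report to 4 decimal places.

With known mean μ and an Inverse-Gamma(α, β) prior on σ², the Normal likelihood is conjugate: posterior is Inv-Gamma(α + n/2, β + Σ(xᵢ−μ)²/2).
Σ(xᵢ−μ)² = (0.16)² + (0.48)² + (0.58)² + (0.28)² + (0.60)² + (0.62)² + (-0.03)² + (-0.09)² + (0.17)² + (0.34)² = 1.5687.
Posterior: Inv-Gamma(5.0 + 10/2, 8.3 + 1.5687/2) = Inv-Gamma(10.00, 9.08435).
E[σ²|data] = β/(α−1) = 9.08435/9.00 = 1.0094.

1.0094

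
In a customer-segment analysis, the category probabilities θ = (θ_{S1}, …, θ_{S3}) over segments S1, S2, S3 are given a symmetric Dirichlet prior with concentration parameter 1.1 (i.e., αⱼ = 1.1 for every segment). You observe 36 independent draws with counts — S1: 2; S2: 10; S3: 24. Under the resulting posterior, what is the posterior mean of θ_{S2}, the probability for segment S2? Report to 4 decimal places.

0.2824

The Dirichlet prior is conjugate to the Multinomial likelihood: each posterior αⱼ = prior αⱼ + observed count nⱼ.
Posterior concentration: (3.1, 11.1, 25.1), total = 39.3.
E[θ_{S2}|data] = α_{S2}/Σα = 11.1/39.3 = 0.2824.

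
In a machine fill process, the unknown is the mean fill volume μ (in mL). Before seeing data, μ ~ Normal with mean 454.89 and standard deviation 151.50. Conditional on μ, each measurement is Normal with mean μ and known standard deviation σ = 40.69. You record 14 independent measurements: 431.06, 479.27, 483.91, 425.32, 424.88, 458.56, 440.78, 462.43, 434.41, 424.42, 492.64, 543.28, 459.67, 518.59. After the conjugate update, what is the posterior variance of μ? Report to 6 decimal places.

For Normal data with known variance σ², a Normal(μ₀, σ₀²) prior on μ is conjugate. Posterior precision = 1/σ₀² + n/σ²; posterior mean is the precision-weighted average of μ₀ and x̄.
σ₀² = 151.50² = 22952.25, σ² = 40.69² = 1655.6761; σ² + n·σ₀² = 1655.6761 + 14·22952.25 = 322987.1761.
Posterior precision = 1/σ₀² + n/σ² = 1/22952.25 + 14/1655.6761 = (σ² + n·σ₀²)/(σ₀²σ²) = 322987.1761/(22952.25·1655.6761); posterior variance σₙ² = σ₀²σ²/(σ² + n·σ₀²) = 22952.25·1655.6761/322987.1761 = 117.656349.

117.656349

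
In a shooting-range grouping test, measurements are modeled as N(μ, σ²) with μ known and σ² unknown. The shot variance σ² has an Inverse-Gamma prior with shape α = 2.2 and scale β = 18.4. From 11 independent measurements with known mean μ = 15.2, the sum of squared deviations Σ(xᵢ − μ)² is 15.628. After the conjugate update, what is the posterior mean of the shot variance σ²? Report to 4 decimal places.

With known mean μ and an Inverse-Gamma(α, β) prior on σ², the Normal likelihood is conjugate: posterior is Inv-Gamma(α + n/2, β + Σ(xᵢ−μ)²/2).
Posterior: Inv-Gamma(2.2 + 11/2, 18.4 + 15.628/2) = Inv-Gamma(7.70, 26.2140).
E[σ²|data] = β/(α−1) = 26.2140/6.70 = 3.9125.

3.9125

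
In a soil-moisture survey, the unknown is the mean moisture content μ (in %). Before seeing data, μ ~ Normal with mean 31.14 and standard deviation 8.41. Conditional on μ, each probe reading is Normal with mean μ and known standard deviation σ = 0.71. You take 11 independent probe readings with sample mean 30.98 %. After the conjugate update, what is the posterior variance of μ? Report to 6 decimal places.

For Normal data with known variance σ², a Normal(μ₀, σ₀²) prior on μ is conjugate. Posterior precision = 1/σ₀² + n/σ²; posterior mean is the precision-weighted average of μ₀ and x̄.
σ₀² = 8.41² = 70.7281, σ² = 0.71² = 0.5041; σ² + n·σ₀² = 0.5041 + 11·70.7281 = 778.5132.
Posterior precision = 1/σ₀² + n/σ² = 1/70.7281 + 11/0.5041 = (σ² + n·σ₀²)/(σ₀²σ²) = 778.5132/(70.7281·0.5041); posterior variance σₙ² = σ₀²σ²/(σ² + n·σ₀²) = 70.7281·0.5041/778.5132 = 0.045798.

0.045798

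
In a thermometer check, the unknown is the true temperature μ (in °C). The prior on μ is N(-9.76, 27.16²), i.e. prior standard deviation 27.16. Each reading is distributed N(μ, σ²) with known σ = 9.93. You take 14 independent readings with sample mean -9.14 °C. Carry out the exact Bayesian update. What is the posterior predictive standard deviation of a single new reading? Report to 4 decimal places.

10.2753

For Normal data with known variance σ², a Normal(μ₀, σ₀²) prior on μ is conjugate. Posterior precision = 1/σ₀² + n/σ²; posterior mean is the precision-weighted average of μ₀ and x̄.
σ₀² = 27.16² = 737.6656, σ² = 9.93² = 98.6049; σ² + n·σ₀² = 98.6049 + 14·737.6656 = 10425.9233.
Posterior precision = 1/σ₀² + n/σ² = 1/737.6656 + 14/98.6049 = (σ² + n·σ₀²)/(σ₀²σ²) = 10425.9233/(737.6656·98.6049); posterior variance σₙ² = σ₀²σ²/(σ² + n·σ₀²) = 737.6656·98.6049/10425.9233 = 6.976595.
Predictive variance for one new observation = σₙ² + σ² = 737.6656·98.6049/10425.9233 + 98.6049 = σ²·(σ₀² + 10425.9233)/10425.9233 = 98.6049·11163.5889/10425.9233 = 105.581495; SD = √(98.6049·11163.5889/10425.9233) = 10.2753.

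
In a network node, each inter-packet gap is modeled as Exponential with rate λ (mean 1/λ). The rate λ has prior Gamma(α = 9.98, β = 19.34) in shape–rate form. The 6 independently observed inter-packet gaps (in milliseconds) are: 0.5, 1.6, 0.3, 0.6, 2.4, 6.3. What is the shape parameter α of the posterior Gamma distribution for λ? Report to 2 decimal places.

15.98

With a Gamma(shape α, rate β) prior on the exponential rate λ, the posterior after n observations with total T = Σxᵢ is Gamma(α+n, β+T).
Sum of observations T = 11.7 milliseconds; n = 6.
Posterior: Gamma(9.98+6, 19.34+11.7) = Gamma(15.98, 31.04).
Posterior α = 15.98.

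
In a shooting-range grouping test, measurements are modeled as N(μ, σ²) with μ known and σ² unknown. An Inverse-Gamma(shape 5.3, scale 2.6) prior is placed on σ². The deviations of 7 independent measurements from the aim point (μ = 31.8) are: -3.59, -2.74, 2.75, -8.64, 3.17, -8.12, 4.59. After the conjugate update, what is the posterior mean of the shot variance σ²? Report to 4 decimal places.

13.1320

With known mean μ and an Inverse-Gamma(α, β) prior on σ², the Normal likelihood is conjugate: posterior is Inv-Gamma(α + n/2, β + Σ(xᵢ−μ)²/2).
Σ(xᵢ−μ)² = (-3.59)² + (-2.74)² + (2.75)² + (-8.64)² + (3.17)² + (-8.12)² + (4.59)² = 199.6592.
Posterior: Inv-Gamma(5.3 + 7/2, 2.6 + 199.6592/2) = Inv-Gamma(8.80, 102.42960).
E[σ²|data] = β/(α−1) = 102.42960/7.80 = 13.1320.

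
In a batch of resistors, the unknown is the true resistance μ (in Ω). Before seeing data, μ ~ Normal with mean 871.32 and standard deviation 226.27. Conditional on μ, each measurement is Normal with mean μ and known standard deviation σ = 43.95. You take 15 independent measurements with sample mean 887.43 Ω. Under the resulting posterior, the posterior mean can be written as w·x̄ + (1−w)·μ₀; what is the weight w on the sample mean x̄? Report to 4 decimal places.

For Normal data with known variance σ², a Normal(μ₀, σ₀²) prior on μ is conjugate. Posterior precision = 1/σ₀² + n/σ²; posterior mean is the precision-weighted average of μ₀ and x̄.
σ₀² = 226.27² = 51198.1129, σ² = 43.95² = 1931.6025. Prior precision 1/σ₀² = 1/51198.1129; data precision n/σ² = 15/1931.6025.
w = (n/σ²)/(1/σ₀² + n/σ²) = n·σ₀²/(σ² + n·σ₀²) = 15·51198.1129/(1931.6025 + 15·51198.1129) = 767971.6935/769903.296 = 0.9975.

0.9975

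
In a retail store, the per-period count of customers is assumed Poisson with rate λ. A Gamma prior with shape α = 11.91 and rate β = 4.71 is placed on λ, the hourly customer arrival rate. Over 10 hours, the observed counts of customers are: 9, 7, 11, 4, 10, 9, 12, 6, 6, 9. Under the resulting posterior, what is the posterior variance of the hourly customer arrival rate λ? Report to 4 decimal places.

With a Gamma(shape α, rate β) prior, the Poisson likelihood is conjugate: the posterior is Gamma(α + ΣXᵢ, β + n).
Sum of counts S = 83 over n = 10 hours.
Posterior: Gamma(α+S, β+n) = Gamma(11.91+83, 4.71+10) = Gamma(94.91, 14.71).
Var = α/β² = 94.91/14.71² = 0.4386.

0.4386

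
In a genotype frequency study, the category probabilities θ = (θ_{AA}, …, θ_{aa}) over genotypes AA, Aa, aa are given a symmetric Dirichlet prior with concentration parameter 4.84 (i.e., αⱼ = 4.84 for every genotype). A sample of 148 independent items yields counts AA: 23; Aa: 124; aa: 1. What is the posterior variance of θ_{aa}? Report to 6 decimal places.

0.000212

The Dirichlet prior is conjugate to the Multinomial likelihood: each posterior αⱼ = prior αⱼ + observed count nⱼ.
Posterior concentration: (27.84, 128.84, 5.84), total = 162.52.
Var[θ_j] = α_j(Σα−α_j)/((Σα)²(Σα+1)) = 5.84·156.68/(162.52²·163.52) = 0.000212.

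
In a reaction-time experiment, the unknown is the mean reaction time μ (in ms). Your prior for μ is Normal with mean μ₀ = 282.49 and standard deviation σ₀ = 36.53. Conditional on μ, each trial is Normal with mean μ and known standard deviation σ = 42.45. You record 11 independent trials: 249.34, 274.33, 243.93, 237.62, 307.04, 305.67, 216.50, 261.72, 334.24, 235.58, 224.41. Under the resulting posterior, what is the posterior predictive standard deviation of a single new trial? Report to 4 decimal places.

44.1351

For Normal data with known variance σ², a Normal(μ₀, σ₀²) prior on μ is conjugate. Posterior precision = 1/σ₀² + n/σ²; posterior mean is the precision-weighted average of μ₀ and x̄.
σ₀² = 36.53² = 1334.4409, σ² = 42.45² = 1802.0025; σ² + n·σ₀² = 1802.0025 + 11·1334.4409 = 16480.8524.
Posterior precision = 1/σ₀² + n/σ² = 1/1334.4409 + 11/1802.0025 = (σ² + n·σ₀²)/(σ₀²σ²) = 16480.8524/(1334.4409·1802.0025); posterior variance σₙ² = σ₀²σ²/(σ² + n·σ₀²) = 1334.4409·1802.0025/16480.8524 = 145.906642.
Predictive variance for one new observation = σₙ² + σ² = 1334.4409·1802.0025/16480.8524 + 1802.0025 = σ²·(σ₀² + 16480.8524)/16480.8524 = 1802.0025·17815.2933/16480.8524 = 1947.909142; SD = √(1802.0025·17815.2933/16480.8524) = 44.1351.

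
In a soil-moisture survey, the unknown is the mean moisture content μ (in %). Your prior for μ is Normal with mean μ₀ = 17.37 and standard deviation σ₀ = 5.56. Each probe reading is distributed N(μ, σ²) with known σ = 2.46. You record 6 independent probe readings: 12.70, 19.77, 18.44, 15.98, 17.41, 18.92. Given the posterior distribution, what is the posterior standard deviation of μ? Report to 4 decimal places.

0.9883

For Normal data with known variance σ², a Normal(μ₀, σ₀²) prior on μ is conjugate. Posterior precision = 1/σ₀² + n/σ²; posterior mean is the precision-weighted average of μ₀ and x̄.
σ₀² = 5.56² = 30.9136, σ² = 2.46² = 6.0516; σ² + n·σ₀² = 6.0516 + 6·30.9136 = 191.5332.
Posterior precision = 1/σ₀² + n/σ² = 1/30.9136 + 6/6.0516 = (σ² + n·σ₀²)/(σ₀²σ²) = 191.5332/(30.9136·6.0516); posterior variance σₙ² = σ₀²σ²/(σ² + n·σ₀²) = 30.9136·6.0516/191.5332 = 0.976733.
Posterior SD = √σₙ² = √(30.9136·6.0516/191.5332) = 0.9883.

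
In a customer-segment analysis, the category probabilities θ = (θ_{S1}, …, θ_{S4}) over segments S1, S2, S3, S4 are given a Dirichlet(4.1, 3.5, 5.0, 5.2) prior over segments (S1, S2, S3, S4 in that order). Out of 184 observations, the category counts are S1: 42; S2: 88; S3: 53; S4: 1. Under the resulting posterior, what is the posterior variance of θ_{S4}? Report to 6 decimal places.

0.000147

The Dirichlet prior is conjugate to the Multinomial likelihood: each posterior αⱼ = prior αⱼ + observed count nⱼ.
Posterior concentration: (46.1, 91.5, 58.0, 6.2), total = 201.8.
Var[θ_j] = α_j(Σα−α_j)/((Σα)²(Σα+1)) = 6.2·195.6/(201.8²·202.8) = 0.000147.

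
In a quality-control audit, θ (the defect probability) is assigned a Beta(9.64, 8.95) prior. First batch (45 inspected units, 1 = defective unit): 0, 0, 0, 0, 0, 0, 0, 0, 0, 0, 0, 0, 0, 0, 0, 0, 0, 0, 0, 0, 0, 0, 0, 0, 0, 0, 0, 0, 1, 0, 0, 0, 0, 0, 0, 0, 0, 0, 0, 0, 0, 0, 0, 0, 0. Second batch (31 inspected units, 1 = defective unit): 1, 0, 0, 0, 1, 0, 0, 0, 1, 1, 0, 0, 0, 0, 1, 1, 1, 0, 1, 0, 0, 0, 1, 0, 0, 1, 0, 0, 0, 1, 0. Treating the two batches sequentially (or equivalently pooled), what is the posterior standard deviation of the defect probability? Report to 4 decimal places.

0.0430

The Beta prior is conjugate to a Binomial/Bernoulli likelihood; the update adds successes to α and failures to β.
After batch 1: Beta(9.64+1, 8.95+44) = Beta(10.64, 52.95).
After batch 2: Beta(10.64+11, 52.95+20) = Beta(21.64, 72.95).
Var = αβ/((α+β)²(α+β+1)) = 21.64·72.95/(94.59²·95.59) = 0.00184578; SD = √0.00184578 = 0.0430.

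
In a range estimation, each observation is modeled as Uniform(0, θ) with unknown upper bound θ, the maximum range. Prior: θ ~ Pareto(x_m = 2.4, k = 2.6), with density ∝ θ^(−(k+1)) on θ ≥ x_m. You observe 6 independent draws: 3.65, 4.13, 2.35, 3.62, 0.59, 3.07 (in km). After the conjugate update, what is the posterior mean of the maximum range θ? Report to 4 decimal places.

A Pareto(scale x_m, shape k) prior on the upper bound θ of Uniform(0, θ) is conjugate: posterior is Pareto(max(x_m, max xᵢ), k + n).
Sample maximum = 4.13; prior scale x_m = 2.4 → posterior scale = max = 4.13.
Posterior shape = 2.6 + 6 = 8.6.
E[θ|data] = k·x_m/(k−1) = 8.6·4.13/7.6 = 4.6734.

4.6734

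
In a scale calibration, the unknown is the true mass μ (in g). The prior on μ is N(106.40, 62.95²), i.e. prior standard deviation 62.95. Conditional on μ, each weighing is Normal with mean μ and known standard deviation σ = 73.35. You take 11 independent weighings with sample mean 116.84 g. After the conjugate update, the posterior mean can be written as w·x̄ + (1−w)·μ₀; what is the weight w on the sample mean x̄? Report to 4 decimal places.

0.8901

For Normal data with known variance σ², a Normal(μ₀, σ₀²) prior on μ is conjugate. Posterior precision = 1/σ₀² + n/σ²; posterior mean is the precision-weighted average of μ₀ and x̄.
σ₀² = 62.95² = 3962.7025, σ² = 73.35² = 5380.2225. Prior precision 1/σ₀² = 1/3962.7025; data precision n/σ² = 11/5380.2225.
w = (n/σ²)/(1/σ₀² + n/σ²) = n·σ₀²/(σ² + n·σ₀²) = 11·3962.7025/(5380.2225 + 11·3962.7025) = 43589.7275/48969.95 = 0.8901.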